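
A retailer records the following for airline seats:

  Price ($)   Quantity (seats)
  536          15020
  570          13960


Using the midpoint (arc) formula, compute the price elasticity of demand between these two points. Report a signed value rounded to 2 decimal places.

%ΔQ = (13960 − 15020) / [(15020 + 13960)/2] = -1060/14490 = -0.073153…
%ΔP = (570 − 536) / [(536 + 570)/2] = 34/553 = 0.061482…
Arc Ed = %ΔQ / %ΔP = (-1060/14490) / (34/553) = -1.1898…

-1.19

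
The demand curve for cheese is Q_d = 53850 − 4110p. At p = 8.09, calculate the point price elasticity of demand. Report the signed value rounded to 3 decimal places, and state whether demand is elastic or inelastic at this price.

dQ_d/dp = −4110. At p = 8.09, Q_d = 53850 − 4110(8.09) = 20600.1.
Ed = (dQ_d/dp)·(p/Q_d) = −4110 × (8.09/20600.1) = -1.61406…
|Ed| = 1.614 > 1, so demand is elastic.

-1.614; elastic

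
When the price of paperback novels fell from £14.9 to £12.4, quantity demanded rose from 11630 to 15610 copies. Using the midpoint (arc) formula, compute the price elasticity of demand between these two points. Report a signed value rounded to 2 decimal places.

-1.60

%ΔQ = (15610 − 11630) / [(11630 + 15610)/2] = 3980/13620 = 0.292217…
%ΔP = (12.4 − 14.9) / [(14.9 + 12.4)/2] = -2.5/13.65 = -0.183150…
Arc Ed = %ΔQ / %ΔP = (3980/13620) / (-2.5/13.65) = -1.5955…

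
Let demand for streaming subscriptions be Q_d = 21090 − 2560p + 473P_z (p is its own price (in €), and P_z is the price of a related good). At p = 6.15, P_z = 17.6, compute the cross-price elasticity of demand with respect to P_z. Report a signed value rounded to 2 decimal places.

0.61

At the given values, Q_d = 21090 − 2560(6.15) + 473(17.6) = 13670.8.
∂Q_d/∂P_z = 473.
E = (473) × (17.6/13670.8) = 0.6089…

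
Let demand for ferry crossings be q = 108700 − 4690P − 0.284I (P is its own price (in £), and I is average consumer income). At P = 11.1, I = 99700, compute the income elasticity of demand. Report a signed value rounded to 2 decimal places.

-1.00

At the given values, q = 108700 − 4690(11.1) − 0.284(99700) = 28326.2.
∂q/∂I = -0.284.
E = (-0.284) × (99700/28326.2) = -0.9995…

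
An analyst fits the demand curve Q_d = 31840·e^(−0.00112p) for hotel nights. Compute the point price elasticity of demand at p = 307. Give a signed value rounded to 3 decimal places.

dQ_d/dp = −0.00112·Q_d = -25.285. At p = 307, Q_d = 22575.9.
Ed = (dQ_d/dp)·(p/Q_d) = (-25.285) × (307/22575.9) = -0.34384

-0.344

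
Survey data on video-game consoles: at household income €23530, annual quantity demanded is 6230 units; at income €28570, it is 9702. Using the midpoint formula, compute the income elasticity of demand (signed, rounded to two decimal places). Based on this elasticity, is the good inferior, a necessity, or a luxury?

2.25; luxury

%ΔQ = (9702 − 6230)/[( 6230 + 9702)/2] = 3472/7966 = 0.435852…
%ΔIncome = (28570 − 23530)/[( 23530 + 28570)/2] = 5040/26050 = 0.193474…
E_income = (3472/7966) / (5040/26050) = 2.2527…
E_income > 1 ⇒ normal good, luxury.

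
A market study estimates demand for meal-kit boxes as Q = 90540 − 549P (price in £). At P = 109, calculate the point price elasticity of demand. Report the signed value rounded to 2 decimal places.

dQ/dP = −549. At P = 109, Q = 90540 − 549(109) = 30699.
Ed = (dQ/dP)·(P/Q) = −549 × (109/30699) = -1.9492…

-1.95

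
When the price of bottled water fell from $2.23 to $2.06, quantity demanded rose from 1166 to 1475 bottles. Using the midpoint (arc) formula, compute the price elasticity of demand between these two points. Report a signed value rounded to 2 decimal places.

%ΔQ = (1475 − 1166) / [(1166 + 1475)/2] = 309/1320.5 = 0.234002…
%ΔP = (2.06 − 2.23) / [(2.23 + 2.06)/2] = -0.17/2.145 = -0.079254…
Arc Ed = %ΔQ / %ΔP = (309/1320.5) / (-0.17/2.145) = -2.9525…

-2.95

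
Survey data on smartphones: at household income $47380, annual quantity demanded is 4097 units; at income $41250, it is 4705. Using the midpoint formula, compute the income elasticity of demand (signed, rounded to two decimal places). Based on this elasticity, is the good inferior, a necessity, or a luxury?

-1.00; inferior

%ΔQ = (4705 − 4097)/[( 4097 + 4705)/2] = 608/4401 = 0.138150…
%ΔIncome = (41250 − 47380)/[( 47380 + 41250)/2] = -6130/44315 = -0.138327…
E_income = (608/4401) / (-6130/44315) = -0.9987…
E_income < 0 ⇒ inferior good.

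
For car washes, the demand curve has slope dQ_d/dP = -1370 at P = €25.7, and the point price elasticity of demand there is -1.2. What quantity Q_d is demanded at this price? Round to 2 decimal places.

29340.83

Ed = (dQ_d/dP)·(P/Q_d) ⇒ Q_d = (dQ_d/dP)·P/Ed = (-1370)·25.7/(-1.2) = 29340.8333…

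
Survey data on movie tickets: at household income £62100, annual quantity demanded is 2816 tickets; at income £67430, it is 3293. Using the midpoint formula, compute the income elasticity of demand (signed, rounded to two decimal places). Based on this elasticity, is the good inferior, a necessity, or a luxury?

%ΔQ = (3293 − 2816)/[( 2816 + 3293)/2] = 477/3054.5 = 0.156163…
%ΔIncome = (67430 − 62100)/[( 62100 + 67430)/2] = 5330/64765 = 0.082297…
E_income = (477/3054.5) / (5330/64765) = 1.8975…
E_income > 1 ⇒ normal good, luxury.

1.90; luxury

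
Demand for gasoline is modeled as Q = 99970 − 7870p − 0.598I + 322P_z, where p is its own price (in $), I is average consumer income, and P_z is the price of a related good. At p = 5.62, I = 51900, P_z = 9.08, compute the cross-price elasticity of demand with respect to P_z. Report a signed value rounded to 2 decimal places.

At the given values, Q = 99970 − 7870(5.62) − 0.598(51900) + 322(9.08) = 27628.16.
∂Q/∂P_z = 322.
E = (322) × (9.08/27628.16) = 0.1058…

0.11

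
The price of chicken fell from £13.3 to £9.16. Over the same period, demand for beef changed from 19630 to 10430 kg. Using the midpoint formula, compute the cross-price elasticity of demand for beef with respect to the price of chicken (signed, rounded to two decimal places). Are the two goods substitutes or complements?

%ΔQ_{beef} = (10430 − 19630)/avg = -9200/15030 = -0.612109…
%ΔP_{chicken} = (9.16 − 13.3)/avg = -4.14/11.23 = -0.368655…
E_cross = (-9200/15030) / (-4.14/11.23) = 1.6603…
E_cross > 0 ⇒ the goods are substitutes.

1.66; substitutes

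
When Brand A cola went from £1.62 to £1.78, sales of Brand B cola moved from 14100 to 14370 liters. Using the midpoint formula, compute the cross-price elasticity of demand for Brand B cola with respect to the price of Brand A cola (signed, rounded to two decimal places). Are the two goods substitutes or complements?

%ΔQ_{Brand B cola} = (14370 − 14100)/avg = 270/14235 = 0.018967…
%ΔP_{Brand A cola} = (1.78 − 1.62)/avg = 0.16/1.7 = 0.094117…
E_cross = (270/14235) / (0.16/1.7) = 0.2015…
E_cross > 0 ⇒ the goods are substitutes.

0.20; substitutes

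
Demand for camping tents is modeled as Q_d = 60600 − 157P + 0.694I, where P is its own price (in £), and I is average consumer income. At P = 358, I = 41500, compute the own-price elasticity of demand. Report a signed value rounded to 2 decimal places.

At the given values, Q_d = 60600 − 157(358) + 0.694(41500) = 33195.
∂Q_d/∂P = −157.
E = (-157) × (358/33195) = -1.6932…

-1.69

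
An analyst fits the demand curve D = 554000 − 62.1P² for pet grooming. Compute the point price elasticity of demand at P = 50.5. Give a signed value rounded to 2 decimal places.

dD/dP = −2·62.1·P = -6272.1. At P = 50.5, D = 395629.475.
Ed = (dD/dP)·(P/D) = (-6272.1) × (50.5/395629.475) = -0.8006…

-0.80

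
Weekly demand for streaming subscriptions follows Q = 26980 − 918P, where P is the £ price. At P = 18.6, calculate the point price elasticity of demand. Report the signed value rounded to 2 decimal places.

dQ/dP = −918. At P = 18.6, Q = 26980 − 918(18.6) = 9905.2.
Ed = (dQ/dP)·(P/Q) = −918 × (18.6/9905.2) = -1.7238…

-1.72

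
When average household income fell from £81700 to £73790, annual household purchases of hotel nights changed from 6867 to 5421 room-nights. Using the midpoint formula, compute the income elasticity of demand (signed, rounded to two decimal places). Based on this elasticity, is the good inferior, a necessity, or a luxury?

%ΔQ = (5421 − 6867)/[( 6867 + 5421)/2] = -1446/6144 = -0.235351…
%ΔIncome = (73790 − 81700)/[( 81700 + 73790)/2] = -7910/77745 = -0.101742…
E_income = (-1446/6144) / (-7910/77745) = 2.3131…
E_income > 1 ⇒ normal good, luxury.

2.31; luxury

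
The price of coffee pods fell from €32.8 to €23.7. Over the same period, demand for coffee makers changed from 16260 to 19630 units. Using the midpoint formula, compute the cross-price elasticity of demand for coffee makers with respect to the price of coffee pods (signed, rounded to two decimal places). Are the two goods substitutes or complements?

%ΔQ_{coffee makers} = (19630 − 16260)/avg = 3370/17945 = 0.187796…
%ΔP_{coffee pods} = (23.7 − 32.8)/avg = -9.1/28.25 = -0.322123…
E_cross = (3370/17945) / (-9.1/28.25) = -0.5829…
E_cross < 0 ⇒ the goods are complements.

-0.58; complements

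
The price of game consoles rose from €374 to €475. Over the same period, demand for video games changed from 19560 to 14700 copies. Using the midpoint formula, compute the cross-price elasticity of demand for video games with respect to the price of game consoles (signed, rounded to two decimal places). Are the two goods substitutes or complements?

%ΔQ_{video games} = (14700 − 19560)/avg = -4860/17130 = -0.283712…
%ΔP_{game consoles} = (475 − 374)/avg = 101/424.5 = 0.237926…
E_cross = (-4860/17130) / (101/424.5) = -1.1924…
E_cross < 0 ⇒ the goods are complements.

-1.19; complements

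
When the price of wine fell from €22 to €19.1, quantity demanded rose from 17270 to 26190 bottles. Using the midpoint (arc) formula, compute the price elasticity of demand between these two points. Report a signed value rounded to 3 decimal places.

-2.909

%ΔQ = (26190 − 17270) / [(17270 + 26190)/2] = 8920/21730 = 0.410492…
%ΔP = (19.1 − 22) / [(22 + 19.1)/2] = -2.9/20.55 = -0.141119…
Arc Ed = %ΔQ / %ΔP = (8920/21730) / (-2.9/20.55) = -2.90883…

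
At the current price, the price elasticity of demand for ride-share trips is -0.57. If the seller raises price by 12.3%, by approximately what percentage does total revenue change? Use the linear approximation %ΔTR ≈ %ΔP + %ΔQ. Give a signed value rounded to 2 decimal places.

+5.29%

%ΔQ ≈ Ed × %ΔP = (-0.57) × (+12.3%) = -7.0110%
%ΔTR ≈ %ΔP + %ΔQ = (+12.3%) + (-7.0110%) = +5.2890%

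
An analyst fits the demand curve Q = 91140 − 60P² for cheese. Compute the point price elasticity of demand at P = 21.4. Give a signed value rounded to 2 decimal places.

-0.86

dQ/dP = −2·60·P = -2568. At P = 21.4, Q = 63662.4.
Ed = (dQ/dP)·(P/Q) = (-2568) × (21.4/63662.4) = -0.8632…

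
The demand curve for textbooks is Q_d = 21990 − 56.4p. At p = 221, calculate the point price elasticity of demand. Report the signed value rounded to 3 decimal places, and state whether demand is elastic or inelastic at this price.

-1.309; elastic

dQ_d/dp = −56.4. At p = 221, Q_d = 21990 − 56.4(221) = 9525.6.
Ed = (dQ_d/dp)·(p/Q_d) = −56.4 × (221/9525.6) = -1.30851…
|Ed| = 1.309 > 1, so demand is elastic.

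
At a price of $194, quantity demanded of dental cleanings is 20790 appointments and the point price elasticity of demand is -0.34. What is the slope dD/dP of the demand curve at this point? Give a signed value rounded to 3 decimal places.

Ed = (dD/dP)·(P/D) ⇒ dD/dP = Ed·D/P = (-0.34)·20790/194 = -36.43608…

-36.436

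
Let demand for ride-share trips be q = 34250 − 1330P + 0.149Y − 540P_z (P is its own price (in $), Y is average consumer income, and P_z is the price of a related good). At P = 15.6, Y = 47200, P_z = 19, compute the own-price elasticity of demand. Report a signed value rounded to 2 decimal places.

At the given values, q = 34250 − 1330(15.6) + 0.149(47200) − 540(19) = 10274.8.
∂q/∂P = −1330.
E = (-1330) × (15.6/10274.8) = -2.0193…

-2.02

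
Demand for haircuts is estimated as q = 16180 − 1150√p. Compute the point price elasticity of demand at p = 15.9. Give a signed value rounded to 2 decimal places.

dq/dp = −1150/(2√p) = -144.201. At p = 15.9, q = 11594.4.
Ed = (dq/dp)·(p/q) = (-144.201) × (15.9/11594.4) = -0.1977…

-0.20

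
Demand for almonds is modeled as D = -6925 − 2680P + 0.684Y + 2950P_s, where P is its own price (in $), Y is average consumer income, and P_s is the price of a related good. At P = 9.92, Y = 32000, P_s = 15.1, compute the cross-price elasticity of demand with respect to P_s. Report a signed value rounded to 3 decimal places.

1.353

At the given values, D = -6925 − 2680(9.92) + 0.684(32000) + 2950(15.1) = 32922.4.
∂D/∂P_s = 2950.
E = (2950) × (15.1/32922.4) = 1.35303…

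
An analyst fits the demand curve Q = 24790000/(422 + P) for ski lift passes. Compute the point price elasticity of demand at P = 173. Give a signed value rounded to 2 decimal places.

dQ/dP = −24790000/(422 + P)² = -70.0233. At P = 173, Q = 41663.9.
Ed = (dQ/dP)·(P/Q) = (-70.0233) × (173/41663.9) = -0.2907…

-0.29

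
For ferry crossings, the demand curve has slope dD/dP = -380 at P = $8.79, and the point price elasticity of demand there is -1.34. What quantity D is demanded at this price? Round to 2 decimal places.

Ed = (dD/dP)·(P/D) ⇒ D = (dD/dP)·P/Ed = (-380)·8.79/(-1.34) = 2492.6865…

2492.69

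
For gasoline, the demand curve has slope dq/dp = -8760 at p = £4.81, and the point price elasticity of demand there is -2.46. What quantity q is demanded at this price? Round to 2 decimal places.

Ed = (dq/dp)·(p/q) ⇒ q = (dq/dp)·p/Ed = (-8760)·4.81/(-2.46) = 17128.2926…

17128.29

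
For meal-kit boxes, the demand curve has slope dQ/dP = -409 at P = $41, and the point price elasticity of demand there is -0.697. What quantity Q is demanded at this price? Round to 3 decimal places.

24058.824

Ed = (dQ/dP)·(P/Q) ⇒ Q = (dQ/dP)·P/Ed = (-409)·41/(-0.697) = 24058.82352…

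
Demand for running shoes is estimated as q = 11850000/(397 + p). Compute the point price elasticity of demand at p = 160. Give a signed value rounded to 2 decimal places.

-0.29

dq/dp = −11850000/(397 + p)² = -38.1951. At p = 160, q = 21274.7.
Ed = (dq/dp)·(p/q) = (-38.1951) × (160/21274.7) = -0.2872…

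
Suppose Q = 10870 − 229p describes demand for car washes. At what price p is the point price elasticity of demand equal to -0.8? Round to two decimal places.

21.10

Ed = −229p/(10870 − 229p). Set this equal to -0.8:
229p = 0.8·(10870 − 229p) ⇒ 229p(1 + 0.8) = 0.8·10870
p = 0.8·10870 / (229·1.8) = 21.0965…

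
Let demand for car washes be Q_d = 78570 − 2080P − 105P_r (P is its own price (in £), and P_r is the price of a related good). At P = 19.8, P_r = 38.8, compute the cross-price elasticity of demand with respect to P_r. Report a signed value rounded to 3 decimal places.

At the given values, Q_d = 78570 − 2080(19.8) − 105(38.8) = 33312.
∂Q_d/∂P_r = -105.
E = (-105) × (38.8/33312) = -0.12229…

-0.122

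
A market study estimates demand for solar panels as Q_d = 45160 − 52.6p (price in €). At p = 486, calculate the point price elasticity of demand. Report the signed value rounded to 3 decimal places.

dQ_d/dp = −52.6. At p = 486, Q_d = 45160 − 52.6(486) = 19596.4.
Ed = (dQ_d/dp)·(p/Q_d) = −52.6 × (486/19596.4) = -1.30450…

-1.305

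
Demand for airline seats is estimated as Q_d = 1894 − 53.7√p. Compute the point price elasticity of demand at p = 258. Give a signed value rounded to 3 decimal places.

-0.418

dQ_d/dp = −53.7/(2√p) = -1.67161. At p = 258, Q_d = 1031.45.
Ed = (dQ_d/dp)·(p/Q_d) = (-1.67161) × (258/1031.45) = -0.41812…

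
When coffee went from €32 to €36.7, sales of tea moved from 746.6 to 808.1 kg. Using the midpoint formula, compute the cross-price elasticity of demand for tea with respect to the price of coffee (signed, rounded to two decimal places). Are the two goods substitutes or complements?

%ΔQ_{tea} = (808.1 − 746.6)/avg = 61.5/777.35 = 0.079114…
%ΔP_{coffee} = (36.7 − 32)/avg = 4.7/34.35 = 0.136826…
E_cross = (61.5/777.35) / (4.7/34.35) = 0.5782…
E_cross > 0 ⇒ the goods are substitutes.

0.58; substitutes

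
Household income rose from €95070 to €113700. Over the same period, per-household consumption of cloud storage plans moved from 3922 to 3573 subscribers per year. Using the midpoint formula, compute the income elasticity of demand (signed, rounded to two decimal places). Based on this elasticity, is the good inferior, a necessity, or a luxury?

%ΔQ = (3573 − 3922)/[( 3922 + 3573)/2] = -349/3747.5 = -0.093128…
%ΔIncome = (113700 − 95070)/[( 95070 + 113700)/2] = 18630/104385 = 0.178473…
E_income = (-349/3747.5) / (18630/104385) = -0.5218…
E_income < 0 ⇒ inferior good.

-0.52; inferior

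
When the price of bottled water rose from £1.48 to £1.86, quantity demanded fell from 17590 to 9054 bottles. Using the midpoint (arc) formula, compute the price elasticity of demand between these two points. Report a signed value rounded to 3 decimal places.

%ΔQ = (9054 − 17590) / [(17590 + 9054)/2] = -8536/13322 = -0.640744…
%ΔP = (1.86 − 1.48) / [(1.48 + 1.86)/2] = 0.38/1.67 = 0.227544…
Arc Ed = %ΔQ / %ΔP = (-8536/13322) / (0.38/1.67) = -2.81590…

-2.816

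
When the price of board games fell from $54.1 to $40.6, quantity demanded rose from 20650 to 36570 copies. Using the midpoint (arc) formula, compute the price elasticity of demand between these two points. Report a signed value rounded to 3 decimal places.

-1.952

%ΔQ = (36570 − 20650) / [(20650 + 36570)/2] = 15920/28610 = 0.556448…
%ΔP = (40.6 − 54.1) / [(54.1 + 40.6)/2] = -13.5/47.35 = -0.285110…
Arc Ed = %ΔQ / %ΔP = (15920/28610) / (-13.5/47.35) = -1.95169…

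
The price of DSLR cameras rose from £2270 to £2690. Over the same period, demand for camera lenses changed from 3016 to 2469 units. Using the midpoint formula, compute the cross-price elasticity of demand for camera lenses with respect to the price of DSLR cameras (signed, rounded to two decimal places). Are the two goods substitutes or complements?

%ΔQ_{camera lenses} = (2469 − 3016)/avg = -547/2742.5 = -0.199453…
%ΔP_{DSLR cameras} = (2690 − 2270)/avg = 420/2480 = 0.169354…
E_cross = (-547/2742.5) / (420/2480) = -1.1777…
E_cross < 0 ⇒ the goods are complements.

-1.18; complements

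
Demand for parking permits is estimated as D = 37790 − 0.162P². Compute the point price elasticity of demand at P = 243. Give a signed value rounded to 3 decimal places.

dD/dP = −2·0.162·P = -78.732. At P = 243, D = 28224.062.
Ed = (dD/dP)·(P/D) = (-78.732) × (243/28224.062) = -0.67785…

-0.678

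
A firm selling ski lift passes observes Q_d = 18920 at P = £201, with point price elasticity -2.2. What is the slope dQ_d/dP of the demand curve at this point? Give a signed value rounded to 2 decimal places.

Ed = (dQ_d/dP)·(P/Q_d) ⇒ dQ_d/dP = Ed·Q_d/P = (-2.2)·18920/201 = -207.0845…

-207.08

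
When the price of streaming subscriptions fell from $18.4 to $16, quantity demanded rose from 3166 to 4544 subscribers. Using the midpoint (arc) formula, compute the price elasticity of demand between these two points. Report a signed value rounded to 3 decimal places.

%ΔQ = (4544 − 3166) / [(3166 + 4544)/2] = 1378/3855 = 0.357457…
%ΔP = (16 − 18.4) / [(18.4 + 16)/2] = -2.4/17.2 = -0.139534…
Arc Ed = %ΔQ / %ΔP = (1378/3855) / (-2.4/17.2) = -2.56178…

-2.562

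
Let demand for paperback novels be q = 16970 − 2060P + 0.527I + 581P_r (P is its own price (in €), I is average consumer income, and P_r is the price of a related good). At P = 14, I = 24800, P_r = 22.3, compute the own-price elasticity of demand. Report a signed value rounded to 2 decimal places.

At the given values, q = 16970 − 2060(14) + 0.527(24800) + 581(22.3) = 14155.9.
∂q/∂P = −2060.
E = (-2060) × (14/14155.9) = -2.0373…

-2.04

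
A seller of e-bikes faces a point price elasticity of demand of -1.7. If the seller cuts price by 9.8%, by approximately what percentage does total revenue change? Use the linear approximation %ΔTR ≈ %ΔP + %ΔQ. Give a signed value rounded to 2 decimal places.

+6.86%

%ΔQ ≈ Ed × %ΔP = (-1.7) × (-9.8%) = +16.6600%
%ΔTR ≈ %ΔP + %ΔQ = (-9.8%) + (+16.6600%) = +6.8600%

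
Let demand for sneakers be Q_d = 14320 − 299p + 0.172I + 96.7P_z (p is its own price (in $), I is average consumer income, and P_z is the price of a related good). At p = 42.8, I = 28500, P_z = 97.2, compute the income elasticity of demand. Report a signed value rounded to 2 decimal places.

At the given values, Q_d = 14320 − 299(42.8) + 0.172(28500) + 96.7(97.2) = 15824.04.
∂Q_d/∂I = 0.172.
E = (0.172) × (28500/15824.04) = 0.3097…

0.31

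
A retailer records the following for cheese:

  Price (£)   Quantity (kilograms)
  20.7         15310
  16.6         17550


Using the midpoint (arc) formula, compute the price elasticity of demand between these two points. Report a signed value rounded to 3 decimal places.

-0.620

%ΔQ = (17550 − 15310) / [(15310 + 17550)/2] = 2240/16430 = 0.136335…
%ΔP = (16.6 − 20.7) / [(20.7 + 16.6)/2] = -4.1/18.65 = -0.219839…
Arc Ed = %ΔQ / %ΔP = (2240/16430) / (-4.1/18.65) = -0.62016…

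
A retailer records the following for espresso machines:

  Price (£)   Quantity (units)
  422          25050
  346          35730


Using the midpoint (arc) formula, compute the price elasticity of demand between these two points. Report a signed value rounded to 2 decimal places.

-1.78

%ΔQ = (35730 − 25050) / [(25050 + 35730)/2] = 10680/30390 = 0.351431…
%ΔP = (346 − 422) / [(422 + 346)/2] = -76/384 = -0.197916…
Arc Ed = %ΔQ / %ΔP = (10680/30390) / (-76/384) = -1.7756…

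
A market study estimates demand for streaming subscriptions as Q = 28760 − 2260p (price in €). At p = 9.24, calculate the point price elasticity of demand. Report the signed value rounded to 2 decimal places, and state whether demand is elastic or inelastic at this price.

-2.65; elastic

dQ/dp = −2260. At p = 9.24, Q = 28760 − 2260(9.24) = 7877.6.
Ed = (dQ/dp)·(p/Q) = −2260 × (9.24/7877.6) = -2.6508…
|Ed| = 2.65 > 1, so demand is elastic.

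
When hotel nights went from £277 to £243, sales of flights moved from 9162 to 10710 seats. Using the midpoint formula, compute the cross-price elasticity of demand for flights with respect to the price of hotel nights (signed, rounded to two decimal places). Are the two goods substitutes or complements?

-1.19; complements

%ΔQ_{flights} = (10710 − 9162)/avg = 1548/9936 = 0.155797…
%ΔP_{hotel nights} = (243 − 277)/avg = -34/260 = -0.130769…
E_cross = (1548/9936) / (-34/260) = -1.1913…
E_cross < 0 ⇒ the goods are complements.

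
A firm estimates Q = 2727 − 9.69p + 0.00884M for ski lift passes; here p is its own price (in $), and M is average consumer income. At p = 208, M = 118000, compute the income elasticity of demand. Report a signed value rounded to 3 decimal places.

0.595

At the given values, Q = 2727 − 9.69(208) + 0.00884(118000) = 1754.6.
∂Q/∂M = 0.00884.
E = (0.00884) × (118000/1754.6) = 0.59450…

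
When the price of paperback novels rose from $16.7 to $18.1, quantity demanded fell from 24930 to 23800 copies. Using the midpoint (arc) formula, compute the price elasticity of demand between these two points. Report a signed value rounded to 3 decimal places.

-0.576

%ΔQ = (23800 − 24930) / [(24930 + 23800)/2] = -1130/24365 = -0.046378…
%ΔP = (18.1 − 16.7) / [(16.7 + 18.1)/2] = 1.4/17.4 = 0.080459…
Arc Ed = %ΔQ / %ΔP = (-1130/24365) / (1.4/17.4) = -0.57641…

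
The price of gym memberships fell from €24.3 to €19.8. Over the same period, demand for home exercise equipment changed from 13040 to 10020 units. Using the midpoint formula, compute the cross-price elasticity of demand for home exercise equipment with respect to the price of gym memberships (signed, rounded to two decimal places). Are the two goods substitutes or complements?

1.28; substitutes

%ΔQ_{home exercise equipment} = (10020 − 13040)/avg = -3020/11530 = -0.261925…
%ΔP_{gym memberships} = (19.8 − 24.3)/avg = -4.5/22.05 = -0.204081…
E_cross = (-3020/11530) / (-4.5/22.05) = 1.2834…
E_cross > 0 ⇒ the goods are substitutes.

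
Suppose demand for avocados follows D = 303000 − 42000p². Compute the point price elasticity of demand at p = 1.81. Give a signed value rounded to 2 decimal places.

dD/dp = −2·42000·p = -152040. At p = 1.81, D = 165403.8.
Ed = (dD/dp)·(p/D) = (-152040) × (1.81/165403.8) = -1.6637…

-1.66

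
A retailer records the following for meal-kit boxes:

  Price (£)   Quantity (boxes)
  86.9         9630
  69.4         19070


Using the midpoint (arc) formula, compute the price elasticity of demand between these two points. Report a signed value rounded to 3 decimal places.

%ΔQ = (19070 − 9630) / [(9630 + 19070)/2] = 9440/14350 = 0.657839…
%ΔP = (69.4 − 86.9) / [(86.9 + 69.4)/2] = -17.5/78.15 = -0.223928…
Arc Ed = %ΔQ / %ΔP = (9440/14350) / (-17.5/78.15) = -2.93772…

-2.938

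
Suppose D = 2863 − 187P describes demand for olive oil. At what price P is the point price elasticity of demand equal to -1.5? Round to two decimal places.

9.19

Ed = −187P/(2863 − 187P). Set this equal to -1.5:
187P = 1.5·(2863 − 187P) ⇒ 187P(1 + 1.5) = 1.5·2863
P = 1.5·2863 / (187·2.5) = 9.1860…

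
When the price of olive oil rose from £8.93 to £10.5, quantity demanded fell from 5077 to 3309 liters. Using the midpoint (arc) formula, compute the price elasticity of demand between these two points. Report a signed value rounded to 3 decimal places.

-2.609

%ΔQ = (3309 − 5077) / [(5077 + 3309)/2] = -1768/4193 = -0.421655…
%ΔP = (10.5 − 8.93) / [(8.93 + 10.5)/2] = 1.57/9.715 = 0.161605…
Arc Ed = %ΔQ / %ΔP = (-1768/4193) / (1.57/9.715) = -2.60915…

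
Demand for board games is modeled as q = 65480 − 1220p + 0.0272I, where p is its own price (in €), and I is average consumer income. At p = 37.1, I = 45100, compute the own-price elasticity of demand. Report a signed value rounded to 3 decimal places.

At the given values, q = 65480 − 1220(37.1) + 0.0272(45100) = 21444.72.
∂q/∂p = −1220.
E = (-1220) × (37.1/21444.72) = -2.11063…

-2.111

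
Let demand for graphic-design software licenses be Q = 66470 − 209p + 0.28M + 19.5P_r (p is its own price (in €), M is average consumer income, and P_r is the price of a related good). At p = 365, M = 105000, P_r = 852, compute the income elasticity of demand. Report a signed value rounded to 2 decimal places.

0.81

At the given values, Q = 66470 − 209(365) + 0.28(105000) + 19.5(852) = 36199.
∂Q/∂M = 0.28.
E = (0.28) × (105000/36199) = 0.8121…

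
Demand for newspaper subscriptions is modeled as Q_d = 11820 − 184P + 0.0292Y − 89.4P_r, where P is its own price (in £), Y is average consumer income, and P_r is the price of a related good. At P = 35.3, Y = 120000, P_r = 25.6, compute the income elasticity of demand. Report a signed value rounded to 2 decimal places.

At the given values, Q_d = 11820 − 184(35.3) + 0.0292(120000) − 89.4(25.6) = 6540.16.
∂Q_d/∂Y = 0.0292.
E = (0.0292) × (120000/6540.16) = 0.5357…

0.54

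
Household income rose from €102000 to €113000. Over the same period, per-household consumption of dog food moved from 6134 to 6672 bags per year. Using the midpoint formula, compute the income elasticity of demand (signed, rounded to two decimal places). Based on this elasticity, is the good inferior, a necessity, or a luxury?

%ΔQ = (6672 − 6134)/[( 6134 + 6672)/2] = 538/6403 = 0.084023…
%ΔIncome = (113000 − 102000)/[( 102000 + 113000)/2] = 11000/107500 = 0.102325…
E_income = (538/6403) / (11000/107500) = 0.8211…
0 < E_income < 1 ⇒ normal good, necessity.

0.82; necessity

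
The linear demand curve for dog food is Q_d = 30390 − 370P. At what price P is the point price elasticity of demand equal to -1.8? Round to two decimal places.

52.80

Ed = −370P/(30390 − 370P). Set this equal to -1.8:
370P = 1.8·(30390 − 370P) ⇒ 370P(1 + 1.8) = 1.8·30390
P = 1.8·30390 / (370·2.8) = 52.8011…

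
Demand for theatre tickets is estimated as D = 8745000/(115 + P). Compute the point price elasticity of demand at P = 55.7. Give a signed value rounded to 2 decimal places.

dD/dP = −8745000/(115 + P)² = -300.119. At P = 55.7, D = 51230.2.
Ed = (dD/dP)·(P/D) = (-300.119) × (55.7/51230.2) = -0.3263…

-0.33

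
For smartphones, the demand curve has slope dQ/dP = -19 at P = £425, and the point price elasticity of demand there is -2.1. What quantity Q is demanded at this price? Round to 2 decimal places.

3845.24

Ed = (dQ/dP)·(P/Q) ⇒ Q = (dQ/dP)·P/Ed = (-19)·425/(-2.1) = 3845.2380…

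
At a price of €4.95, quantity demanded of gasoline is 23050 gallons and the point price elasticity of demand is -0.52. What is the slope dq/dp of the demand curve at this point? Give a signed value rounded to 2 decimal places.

Ed = (dq/dp)·(p/q) ⇒ dq/dp = Ed·q/p = (-0.52)·23050/4.95 = -2421.4141…

-2421.41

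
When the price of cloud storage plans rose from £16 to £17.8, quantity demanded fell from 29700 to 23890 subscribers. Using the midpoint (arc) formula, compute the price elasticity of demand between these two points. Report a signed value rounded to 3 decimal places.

%ΔQ = (23890 − 29700) / [(29700 + 23890)/2] = -5810/26795 = -0.216831…
%ΔP = (17.8 − 16) / [(16 + 17.8)/2] = 1.8/16.9 = 0.106508…
Arc Ed = %ΔQ / %ΔP = (-5810/26795) / (1.8/16.9) = -2.03580…

-2.036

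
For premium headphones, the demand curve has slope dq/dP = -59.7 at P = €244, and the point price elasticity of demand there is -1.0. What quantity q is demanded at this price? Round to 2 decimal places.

14566.80

Ed = (dq/dP)·(P/q) ⇒ q = (dq/dP)·P/Ed = (-59.7)·244/(-1.0) = 14566.8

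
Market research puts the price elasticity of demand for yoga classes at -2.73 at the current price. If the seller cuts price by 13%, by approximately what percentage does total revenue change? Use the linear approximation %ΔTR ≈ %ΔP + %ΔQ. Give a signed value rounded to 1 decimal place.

%ΔQ ≈ Ed × %ΔP = (-2.73) × (-13%) = +35.4900%
%ΔTR ≈ %ΔP + %ΔQ = (-13%) + (+35.4900%) = +22.4900%

+22.5%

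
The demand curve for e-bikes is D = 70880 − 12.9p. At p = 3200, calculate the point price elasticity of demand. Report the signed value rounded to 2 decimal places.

-1.39

dD/dp = −12.9. At p = 3200, D = 70880 − 12.9(3200) = 29600.
Ed = (dD/dp)·(p/D) = −12.9 × (3200/29600) = -1.3945…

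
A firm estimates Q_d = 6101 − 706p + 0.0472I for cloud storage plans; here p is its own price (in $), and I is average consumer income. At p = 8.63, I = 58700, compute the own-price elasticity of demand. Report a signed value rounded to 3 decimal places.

-2.193

At the given values, Q_d = 6101 − 706(8.63) + 0.0472(58700) = 2778.86.
∂Q_d/∂p = −706.
E = (-706) × (8.63/2778.86) = -2.19254…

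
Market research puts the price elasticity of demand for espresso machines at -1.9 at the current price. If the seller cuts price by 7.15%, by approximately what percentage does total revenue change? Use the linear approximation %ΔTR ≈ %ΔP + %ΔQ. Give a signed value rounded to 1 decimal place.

%ΔQ ≈ Ed × %ΔP = (-1.9) × (-7.15%) = +13.5850%
%ΔTR ≈ %ΔP + %ΔQ = (-7.15%) + (+13.5850%) = +6.4350%

+6.4%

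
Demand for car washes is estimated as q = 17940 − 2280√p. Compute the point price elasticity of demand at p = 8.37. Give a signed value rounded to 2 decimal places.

dq/dp = −2280/(2√p) = -394.042. At p = 8.37, q = 11343.7.
Ed = (dq/dp)·(p/q) = (-394.042) × (8.37/11343.7) = -0.2907…

-0.29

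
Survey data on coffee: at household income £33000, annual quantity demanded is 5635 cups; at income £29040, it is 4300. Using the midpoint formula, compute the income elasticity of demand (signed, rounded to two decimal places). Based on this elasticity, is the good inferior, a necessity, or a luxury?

%ΔQ = (4300 − 5635)/[( 5635 + 4300)/2] = -1335/4967.5 = -0.268746…
%ΔIncome = (29040 − 33000)/[( 33000 + 29040)/2] = -3960/31020 = -0.127659…
E_income = (-1335/4967.5) / (-3960/31020) = 2.1051…
E_income > 1 ⇒ normal good, luxury.

2.11; luxury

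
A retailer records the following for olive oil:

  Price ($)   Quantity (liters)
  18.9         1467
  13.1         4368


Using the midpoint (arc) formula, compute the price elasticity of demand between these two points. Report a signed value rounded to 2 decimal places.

-2.74

%ΔQ = (4368 − 1467) / [(1467 + 4368)/2] = 2901/2917.5 = 0.994344…
%ΔP = (13.1 − 18.9) / [(18.9 + 13.1)/2] = -5.8/16 = -0.3625
Arc Ed = %ΔQ / %ΔP = (2901/2917.5) / (-5.8/16) = -2.7430…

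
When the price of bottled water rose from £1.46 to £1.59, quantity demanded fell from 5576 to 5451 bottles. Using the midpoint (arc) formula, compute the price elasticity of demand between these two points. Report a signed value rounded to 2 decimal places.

%ΔQ = (5451 − 5576) / [(5576 + 5451)/2] = -125/5513.5 = -0.022671…
%ΔP = (1.59 − 1.46) / [(1.46 + 1.59)/2] = 0.13/1.525 = 0.085245…
Arc Ed = %ΔQ / %ΔP = (-125/5513.5) / (0.13/1.525) = -0.2659…

-0.27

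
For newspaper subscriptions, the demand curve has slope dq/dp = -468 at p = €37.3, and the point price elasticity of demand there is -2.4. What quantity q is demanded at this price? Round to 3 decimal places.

Ed = (dq/dp)·(p/q) ⇒ q = (dq/dp)·p/Ed = (-468)·37.3/(-2.4) = 7273.5

7273.500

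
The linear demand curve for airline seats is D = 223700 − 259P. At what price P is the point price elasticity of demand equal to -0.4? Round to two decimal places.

246.77

Ed = −259P/(223700 − 259P). Set this equal to -0.4:
259P = 0.4·(223700 − 259P) ⇒ 259P(1 + 0.4) = 0.4·223700
P = 0.4·223700 / (259·1.4) = 246.7733…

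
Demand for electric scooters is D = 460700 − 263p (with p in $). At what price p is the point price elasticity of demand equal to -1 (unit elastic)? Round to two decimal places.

875.86

Ed = −263p/(460700 − 263p). Set this equal to -1:
263p = 1·(460700 − 263p) ⇒ 263p(1 + 1) = 1·460700
p = 1·460700 / (263·2) = 875.8555…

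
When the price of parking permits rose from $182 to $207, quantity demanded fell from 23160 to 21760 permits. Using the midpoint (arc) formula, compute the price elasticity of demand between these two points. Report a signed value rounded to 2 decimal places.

-0.48

%ΔQ = (21760 − 23160) / [(23160 + 21760)/2] = -1400/22460 = -0.062333…
%ΔP = (207 − 182) / [(182 + 207)/2] = 25/194.5 = 0.128534…
Arc Ed = %ΔQ / %ΔP = (-1400/22460) / (25/194.5) = -0.4849…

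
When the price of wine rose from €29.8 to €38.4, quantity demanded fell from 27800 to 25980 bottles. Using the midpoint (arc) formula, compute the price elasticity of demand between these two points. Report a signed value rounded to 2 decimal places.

%ΔQ = (25980 − 27800) / [(27800 + 25980)/2] = -1820/26890 = -0.067683…
%ΔP = (38.4 − 29.8) / [(29.8 + 38.4)/2] = 8.6/34.1 = 0.252199…
Arc Ed = %ΔQ / %ΔP = (-1820/26890) / (8.6/34.1) = -0.2683…

-0.27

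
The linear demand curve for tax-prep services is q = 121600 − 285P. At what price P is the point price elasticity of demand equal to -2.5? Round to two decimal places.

Ed = −285P/(121600 − 285P). Set this equal to -2.5:
285P = 2.5·(121600 − 285P) ⇒ 285P(1 + 2.5) = 2.5·121600
P = 2.5·121600 / (285·3.5) = 304.7619…

304.76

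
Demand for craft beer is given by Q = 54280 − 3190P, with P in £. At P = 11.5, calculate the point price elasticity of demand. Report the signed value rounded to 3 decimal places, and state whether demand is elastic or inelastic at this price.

-2.085; elastic

dQ/dP = −3190. At P = 11.5, Q = 54280 − 3190(11.5) = 17595.
Ed = (dQ/dP)·(P/Q) = −3190 × (11.5/17595) = -2.08496…
|Ed| = 2.085 > 1, so demand is elastic.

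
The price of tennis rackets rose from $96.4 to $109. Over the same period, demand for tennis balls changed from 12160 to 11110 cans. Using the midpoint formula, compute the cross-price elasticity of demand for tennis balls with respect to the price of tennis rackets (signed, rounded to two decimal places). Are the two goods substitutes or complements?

%ΔQ_{tennis balls} = (11110 − 12160)/avg = -1050/11635 = -0.090244…
%ΔP_{tennis rackets} = (109 − 96.4)/avg = 12.6/102.7 = 0.122687…
E_cross = (-1050/11635) / (12.6/102.7) = -0.7355…
E_cross < 0 ⇒ the goods are complements.

-0.74; complements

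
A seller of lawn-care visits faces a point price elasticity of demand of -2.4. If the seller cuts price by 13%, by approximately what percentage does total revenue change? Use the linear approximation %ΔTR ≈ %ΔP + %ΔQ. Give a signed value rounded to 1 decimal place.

%ΔQ ≈ Ed × %ΔP = (-2.4) × (-13%) = +31.2000%
%ΔTR ≈ %ΔP + %ΔQ = (-13%) + (+31.2000%) = +18.2000%

+18.2%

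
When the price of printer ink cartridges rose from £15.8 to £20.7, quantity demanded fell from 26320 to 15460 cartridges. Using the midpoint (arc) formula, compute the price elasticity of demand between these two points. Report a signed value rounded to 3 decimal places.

-1.936

%ΔQ = (15460 − 26320) / [(26320 + 15460)/2] = -10860/20890 = -0.519865…
%ΔP = (20.7 − 15.8) / [(15.8 + 20.7)/2] = 4.9/18.25 = 0.268493…
Arc Ed = %ΔQ / %ΔP = (-10860/20890) / (4.9/18.25) = -1.93623…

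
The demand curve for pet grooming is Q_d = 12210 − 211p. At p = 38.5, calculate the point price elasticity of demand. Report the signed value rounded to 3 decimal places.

-1.988

dQ_d/dp = −211. At p = 38.5, Q_d = 12210 − 211(38.5) = 4086.5.
Ed = (dQ_d/dp)·(p/Q_d) = −211 × (38.5/4086.5) = -1.98788…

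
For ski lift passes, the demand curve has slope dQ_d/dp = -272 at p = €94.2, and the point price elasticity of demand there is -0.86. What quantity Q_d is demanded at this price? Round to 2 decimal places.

29793.49

Ed = (dQ_d/dp)·(p/Q_d) ⇒ Q_d = (dQ_d/dp)·p/Ed = (-272)·94.2/(-0.86) = 29793.4883…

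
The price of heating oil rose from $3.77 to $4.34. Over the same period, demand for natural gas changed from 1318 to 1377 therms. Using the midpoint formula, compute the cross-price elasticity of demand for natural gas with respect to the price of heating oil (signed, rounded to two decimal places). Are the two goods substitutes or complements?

%ΔQ_{natural gas} = (1377 − 1318)/avg = 59/1347.5 = 0.043784…
%ΔP_{heating oil} = (4.34 − 3.77)/avg = 0.57/4.055 = 0.140567…
E_cross = (59/1347.5) / (0.57/4.055) = 0.3114…
E_cross > 0 ⇒ the goods are substitutes.

0.31; substitutes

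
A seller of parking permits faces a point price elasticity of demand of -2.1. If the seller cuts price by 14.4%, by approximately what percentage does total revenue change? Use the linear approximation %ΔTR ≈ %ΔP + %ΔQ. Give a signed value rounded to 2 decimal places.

%ΔQ ≈ Ed × %ΔP = (-2.1) × (-14.4%) = +30.2400%
%ΔTR ≈ %ΔP + %ΔQ = (-14.4%) + (+30.2400%) = +15.8400%

+15.84%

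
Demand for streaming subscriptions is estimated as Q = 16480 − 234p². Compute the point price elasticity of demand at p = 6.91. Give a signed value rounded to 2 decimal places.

dQ/dp = −2·234·p = -3233.88. At p = 6.91, Q = 5306.9446.
Ed = (dQ/dp)·(p/Q) = (-3233.88) × (6.91/5306.9446) = -4.2107…

-4.21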